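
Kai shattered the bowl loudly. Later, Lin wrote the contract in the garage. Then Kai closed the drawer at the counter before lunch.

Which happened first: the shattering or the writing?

the shattering

The connectives place the shattering before the writing.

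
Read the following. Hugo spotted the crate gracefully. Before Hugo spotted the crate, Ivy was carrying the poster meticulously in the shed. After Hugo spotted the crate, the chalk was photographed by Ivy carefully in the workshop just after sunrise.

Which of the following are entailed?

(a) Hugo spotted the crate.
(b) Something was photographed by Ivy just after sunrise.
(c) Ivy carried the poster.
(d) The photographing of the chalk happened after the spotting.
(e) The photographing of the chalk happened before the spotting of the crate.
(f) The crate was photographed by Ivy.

(a), (b), (c), (d)

(a) Entailed — every conjunct here is already in the original spotting event.
(b) Entailed — every conjunct here is already in the original photographing event.
(c) Entailed — 'carry' is an activity; 'was carrying' entails that some carrying happened, so 'carried' holds.
(d) Entailed — the narrative places the spotting before the photographing.
(e) Not entailed — the narrative places the spotting before the photographing, not after.
(f) Not entailed — Ivy photographed the chalk, not the crate; the crate belongs to the spotting event.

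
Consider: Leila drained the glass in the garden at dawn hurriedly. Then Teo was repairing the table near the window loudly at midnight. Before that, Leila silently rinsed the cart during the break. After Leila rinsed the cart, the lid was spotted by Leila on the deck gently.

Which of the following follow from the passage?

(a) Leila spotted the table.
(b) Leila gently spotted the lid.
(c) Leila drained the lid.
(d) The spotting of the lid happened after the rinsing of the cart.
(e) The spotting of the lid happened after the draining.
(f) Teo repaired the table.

(a) Not entailed — Leila spotted the lid, not the table; the table belongs to the repairing event.
(b) Entailed — this follows by dropping conjuncts from the spotting event's description.
(c) Not entailed — Leila drained the glass, not the lid; the lid belongs to the spotting event.
(d) Entailed — the narrative places the rinsing before the spotting.
(e) Not entailed — the narrative doesn't order the draining relative to the spotting.
(f) Not entailed — 'was repairing' is progressive on an accomplishment; it does not entail the completed 'repaired'.

(b), (d)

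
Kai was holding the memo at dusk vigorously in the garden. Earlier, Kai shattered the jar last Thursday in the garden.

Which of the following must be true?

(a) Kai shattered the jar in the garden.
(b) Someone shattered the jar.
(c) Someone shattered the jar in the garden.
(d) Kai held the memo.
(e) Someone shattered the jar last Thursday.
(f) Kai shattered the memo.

(a) Entailed — every conjunct here is already in the original shattering event.
(b) Entailed — dropping 'last Thursday', 'in the garden' and generalizing the agent leaves a sub-description the original still satisfies.
(c) Entailed — the original entails any weakening of itself; this just drops 'last Thursday' and generalizes the agent.
(d) Entailed — 'hold' is an activity; 'was holding' entails that some holding happened, so 'held' holds.
(e) Entailed — the original entails any weakening of itself; this just drops 'in the garden' and generalizes the agent.
(f) Not entailed — Kai shattered the jar, not the memo; the memo belongs to the holding event.

(a), (b), (c), (d), (e)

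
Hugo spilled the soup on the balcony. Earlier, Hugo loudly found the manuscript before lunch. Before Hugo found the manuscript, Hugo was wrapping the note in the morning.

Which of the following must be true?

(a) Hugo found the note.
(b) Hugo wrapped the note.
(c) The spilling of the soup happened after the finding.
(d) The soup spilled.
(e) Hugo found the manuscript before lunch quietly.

(a) Not entailed — Hugo found the manuscript, not the note; the note belongs to the wrapping event.
(b) Not entailed — 'was wrapping' is progressive on an accomplishment; it does not entail the completed 'wrapped'.
(c) Entailed — the narrative places the finding before the spilling.
(d) Entailed — 'Hugo spilled the soup' is causative; it entails the inchoative 'the soup spilled'.
(e) Not entailed — 'quietly' adds a manner not in (and inconsistent with) the original.

(c), (d)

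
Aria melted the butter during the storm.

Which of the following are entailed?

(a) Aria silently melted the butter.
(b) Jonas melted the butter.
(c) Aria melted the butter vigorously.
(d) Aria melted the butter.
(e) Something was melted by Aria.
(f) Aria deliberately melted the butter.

(a) Not entailed — 'silently' adds information not in the original event.
(b) Not entailed — the passage has Aria melting the butter, not Jonas.
(c) Not entailed — 'vigorously' adds information not in the original event.
(d) Entailed — the original entails any weakening of itself; this just drops 'during the storm'.
(e) Entailed — every conjunct here is already in the original melting event.
(f) Not entailed — 'deliberately' adds information not in the original event.

(d), (e)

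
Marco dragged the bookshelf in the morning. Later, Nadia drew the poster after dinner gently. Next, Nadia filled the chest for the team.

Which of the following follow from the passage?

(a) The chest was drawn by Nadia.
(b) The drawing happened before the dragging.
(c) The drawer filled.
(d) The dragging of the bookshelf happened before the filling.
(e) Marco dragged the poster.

(d)

(a) Not entailed — Nadia drew the poster, not the chest; the chest belongs to the filling event.
(b) Not entailed — the narrative places the dragging before the drawing, not after.
(c) Not entailed — the chest is what filled, not the drawer.
(d) Entailed — the narrative places the dragging before the filling.
(e) Not entailed — Marco dragged the bookshelf, not the poster; the poster belongs to the drawing event.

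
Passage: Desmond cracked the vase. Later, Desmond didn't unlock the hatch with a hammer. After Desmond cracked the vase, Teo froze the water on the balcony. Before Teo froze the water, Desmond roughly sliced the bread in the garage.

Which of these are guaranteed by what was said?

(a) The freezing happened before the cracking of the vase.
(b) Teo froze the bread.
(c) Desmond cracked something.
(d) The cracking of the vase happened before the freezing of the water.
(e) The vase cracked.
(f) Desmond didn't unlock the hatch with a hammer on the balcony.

(a) Not entailed — the narrative places the cracking before the freezing, not after.
(b) Not entailed — Teo froze the water, not the bread; the bread belongs to the slicing event.
(c) Entailed — generalizing the patient leaves a sub-description the original still satisfies.
(d) Entailed — the narrative places the cracking before the freezing.
(e) Entailed — 'Desmond cracked the vase' is causative; it entails the inchoative 'the vase cracked'.
(f) Entailed — under negation, adding a further restriction is entailed: if no such unlocking event occurred, none occurred on the balcony either.

(c), (d), (e), (f)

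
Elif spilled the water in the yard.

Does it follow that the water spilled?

yes

'Elif spilled the water' is the causative; it entails the inchoative 'the water spilled'.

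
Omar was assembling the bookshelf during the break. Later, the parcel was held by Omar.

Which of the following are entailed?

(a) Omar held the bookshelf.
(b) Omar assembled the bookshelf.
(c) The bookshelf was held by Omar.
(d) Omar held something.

(d)

(a) Not entailed — Omar held the parcel, not the bookshelf; the bookshelf belongs to the assembling event.
(b) Not entailed — 'was assembling' is progressive on an accomplishment; it does not entail the completed 'assembled'.
(c) Not entailed — Omar held the parcel, not the bookshelf; the bookshelf belongs to the assembling event.
(d) Entailed — this follows by dropping conjuncts from the holding event's description.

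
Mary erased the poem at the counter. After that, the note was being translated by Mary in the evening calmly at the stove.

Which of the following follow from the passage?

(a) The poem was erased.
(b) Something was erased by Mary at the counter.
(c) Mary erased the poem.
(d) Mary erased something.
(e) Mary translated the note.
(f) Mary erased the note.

(a) Entailed — dropping 'at the counter' and generalizing the agent leaves a sub-description the original still satisfies.
(b) Entailed — this follows by dropping conjuncts from the erasing event's description.
(c) Entailed — the original entails any weakening of itself; this just drops 'at the counter'.
(d) Entailed — every conjunct here is already in the original erasing event.
(e) Not entailed — 'was translating' is progressive on an accomplishment; it does not entail the completed 'translated'.
(f) Not entailed — Mary erased the poem, not the note; the note belongs to the translating event.

(a), (b), (c), (d)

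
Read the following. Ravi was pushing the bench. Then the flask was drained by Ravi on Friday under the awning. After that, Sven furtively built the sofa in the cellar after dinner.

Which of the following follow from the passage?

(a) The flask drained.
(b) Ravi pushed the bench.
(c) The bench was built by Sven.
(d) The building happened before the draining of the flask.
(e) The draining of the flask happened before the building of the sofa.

(a), (b), (e)

(a) Entailed — 'Ravi drained the flask' is causative; it entails the inchoative 'the flask drained'.
(b) Entailed — 'push' is an activity; 'was pushing' entails that some pushing happened, so 'pushed' holds.
(c) Not entailed — Sven built the sofa, not the bench; the bench belongs to the pushing event.
(d) Not entailed — the narrative places the draining before the building, not after.
(e) Entailed — the narrative places the draining before the building.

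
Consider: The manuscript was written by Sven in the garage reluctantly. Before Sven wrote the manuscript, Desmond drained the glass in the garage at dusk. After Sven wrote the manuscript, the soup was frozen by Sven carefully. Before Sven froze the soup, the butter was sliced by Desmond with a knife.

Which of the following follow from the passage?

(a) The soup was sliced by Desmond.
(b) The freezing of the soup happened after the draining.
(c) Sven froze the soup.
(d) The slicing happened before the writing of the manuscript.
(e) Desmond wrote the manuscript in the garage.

(a) Not entailed — Desmond sliced the butter, not the soup; the soup belongs to the freezing event.
(b) Entailed — the narrative places the draining before the freezing.
(c) Entailed — dropping 'carefully' leaves a sub-description the original still satisfies.
(d) Not entailed — the narrative doesn't order the slicing relative to the writing.
(e) Not entailed — the passage has Sven writing the manuscript, not Desmond.

(b), (c)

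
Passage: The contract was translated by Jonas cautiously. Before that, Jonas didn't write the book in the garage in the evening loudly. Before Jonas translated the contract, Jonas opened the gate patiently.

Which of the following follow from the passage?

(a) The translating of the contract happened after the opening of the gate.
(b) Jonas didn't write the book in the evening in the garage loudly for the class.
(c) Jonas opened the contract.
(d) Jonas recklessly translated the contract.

(a) Entailed — the narrative places the opening before the translating.
(b) Entailed — under negation, adding a further restriction is entailed: if no such writing event occurred, none occurred for the class either.
(c) Not entailed — Jonas opened the gate, not the contract; the contract belongs to the translating event.
(d) Not entailed — 'recklessly' adds a manner not in (and inconsistent with) the original.

(a), (b)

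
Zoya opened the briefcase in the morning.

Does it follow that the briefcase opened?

yes

'Zoya opened the briefcase' is the causative; it entails the inchoative 'the briefcase opened'.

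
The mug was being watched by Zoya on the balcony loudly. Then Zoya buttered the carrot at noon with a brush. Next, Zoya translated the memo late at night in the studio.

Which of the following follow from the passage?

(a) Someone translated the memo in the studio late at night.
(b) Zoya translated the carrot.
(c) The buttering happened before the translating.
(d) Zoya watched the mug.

(a), (c), (d)

(a) Entailed — the original entails any weakening of itself; this just generalizes the agent.
(b) Not entailed — Zoya translated the memo, not the carrot; the carrot belongs to the buttering event.
(c) Entailed — the narrative places the buttering before the translating.
(d) Entailed — 'watch' is an activity; 'was watching' entails that some watching happened, so 'watched' holds.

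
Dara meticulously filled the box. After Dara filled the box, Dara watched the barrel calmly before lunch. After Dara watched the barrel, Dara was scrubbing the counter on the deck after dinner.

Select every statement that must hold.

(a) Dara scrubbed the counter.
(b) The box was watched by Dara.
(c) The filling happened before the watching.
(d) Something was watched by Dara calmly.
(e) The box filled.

(a) Entailed — 'scrub' is an activity; 'was scrubbing' entails that some scrubbing happened, so 'scrubbed' holds.
(b) Not entailed — Dara watched the barrel, not the box; the box belongs to the filling event.
(c) Entailed — the narrative places the filling before the watching.
(d) Entailed — every conjunct here is already in the original watching event.
(e) Entailed — 'Dara filled the box' is causative; it entails the inchoative 'the box filled'.

(a), (c), (d), (e)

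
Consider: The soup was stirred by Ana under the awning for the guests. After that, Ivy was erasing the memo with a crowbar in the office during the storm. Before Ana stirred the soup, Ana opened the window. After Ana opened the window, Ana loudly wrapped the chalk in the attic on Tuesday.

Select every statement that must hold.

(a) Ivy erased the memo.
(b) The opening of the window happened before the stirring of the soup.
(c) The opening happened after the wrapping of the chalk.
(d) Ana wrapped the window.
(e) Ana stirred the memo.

(a) Not entailed — 'was erasing' is progressive on an accomplishment; it does not entail the completed 'erased'.
(b) Entailed — the narrative places the opening before the stirring.
(c) Not entailed — the narrative places the opening before the wrapping, not after.
(d) Not entailed — Ana wrapped the chalk, not the window; the window belongs to the opening event.
(e) Not entailed — Ana stirred the soup, not the memo; the memo belongs to the erasing event.

(b)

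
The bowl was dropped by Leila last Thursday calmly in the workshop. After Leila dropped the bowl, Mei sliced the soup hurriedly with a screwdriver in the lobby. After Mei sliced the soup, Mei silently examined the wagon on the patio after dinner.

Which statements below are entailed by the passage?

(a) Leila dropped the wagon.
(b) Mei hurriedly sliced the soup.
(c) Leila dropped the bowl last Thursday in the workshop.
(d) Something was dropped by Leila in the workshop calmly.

(b), (c), (d)

(a) Not entailed — Leila dropped the bowl, not the wagon; the wagon belongs to the examining event.
(b) Entailed — dropping 'in the lobby', 'with a screwdriver' leaves a sub-description the original still satisfies.
(c) Entailed — this follows by dropping conjuncts from the dropping event's description.
(d) Entailed — every conjunct here is already in the original dropping event.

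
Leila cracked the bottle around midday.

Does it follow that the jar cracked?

Nothing is said about any jar; only the bottle is affected.

no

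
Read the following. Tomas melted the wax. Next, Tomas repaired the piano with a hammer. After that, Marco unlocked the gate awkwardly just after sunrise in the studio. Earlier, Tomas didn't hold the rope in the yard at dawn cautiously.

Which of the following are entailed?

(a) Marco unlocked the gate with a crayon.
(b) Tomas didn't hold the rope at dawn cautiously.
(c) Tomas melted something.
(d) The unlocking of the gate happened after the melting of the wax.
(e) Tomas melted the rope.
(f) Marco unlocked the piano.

(a) Not entailed — 'with a crayon' adds information not in the original event.
(b) Not entailed — dropping 'in the yard' under negation is not valid — the original leaves open that Tomas held the rope some other way.
(c) Entailed — every conjunct here is already in the original melting event.
(d) Entailed — the narrative places the melting before the unlocking.
(e) Not entailed — Tomas melted the wax, not the rope; the rope belongs to the holding event.
(f) Not entailed — Marco unlocked the gate, not the piano; the piano belongs to the repairing event.

(c), (d)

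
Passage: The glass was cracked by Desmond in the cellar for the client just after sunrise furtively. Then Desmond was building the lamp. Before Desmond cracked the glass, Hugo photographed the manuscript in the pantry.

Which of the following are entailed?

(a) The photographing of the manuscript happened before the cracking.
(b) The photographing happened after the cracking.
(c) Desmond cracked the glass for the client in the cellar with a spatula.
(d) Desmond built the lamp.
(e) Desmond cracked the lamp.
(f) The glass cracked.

(a) Entailed — the narrative places the photographing before the cracking.
(b) Not entailed — the narrative places the photographing before the cracking, not after.
(c) Not entailed — 'with a spatula' adds information not in the original event.
(d) Not entailed — 'was building' is progressive on an accomplishment; it does not entail the completed 'built'.
(e) Not entailed — Desmond cracked the glass, not the lamp; the lamp belongs to the building event.
(f) Entailed — 'Desmond cracked the glass' is causative; it entails the inchoative 'the glass cracked'.

(a), (f)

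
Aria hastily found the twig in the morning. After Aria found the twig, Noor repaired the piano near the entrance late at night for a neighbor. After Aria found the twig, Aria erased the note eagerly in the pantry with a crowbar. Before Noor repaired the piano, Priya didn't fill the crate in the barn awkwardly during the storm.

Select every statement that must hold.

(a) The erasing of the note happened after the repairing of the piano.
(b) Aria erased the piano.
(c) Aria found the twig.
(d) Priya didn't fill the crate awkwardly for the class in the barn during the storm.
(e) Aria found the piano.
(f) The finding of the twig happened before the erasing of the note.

(c), (d), (f)

(a) Not entailed — the narrative doesn't order the repairing relative to the erasing.
(b) Not entailed — Aria erased the note, not the piano; the piano belongs to the repairing event.
(c) Entailed — every conjunct here is already in the original finding event.
(d) Entailed — under negation, adding a further restriction is entailed: if no such filling event occurred, none occurred for the class either.
(e) Not entailed — Aria found the twig, not the piano; the piano belongs to the repairing event.
(f) Entailed — the narrative places the finding before the erasing.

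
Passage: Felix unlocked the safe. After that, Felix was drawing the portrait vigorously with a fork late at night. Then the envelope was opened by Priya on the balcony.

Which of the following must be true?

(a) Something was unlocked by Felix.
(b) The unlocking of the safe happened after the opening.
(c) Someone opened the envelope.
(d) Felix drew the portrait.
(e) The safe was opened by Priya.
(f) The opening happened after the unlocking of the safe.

(a) Entailed — generalizing the patient leaves a sub-description the original still satisfies.
(b) Not entailed — the narrative places the unlocking before the opening, not after.
(c) Entailed — the original entails any weakening of itself; this just drops 'on the balcony' and generalizes the agent.
(d) Not entailed — 'was drawing' is progressive on an accomplishment; it does not entail the completed 'drew'.
(e) Not entailed — Priya opened the envelope, not the safe; the safe belongs to the unlocking event.
(f) Entailed — the narrative places the unlocking before the opening.

(a), (c), (f)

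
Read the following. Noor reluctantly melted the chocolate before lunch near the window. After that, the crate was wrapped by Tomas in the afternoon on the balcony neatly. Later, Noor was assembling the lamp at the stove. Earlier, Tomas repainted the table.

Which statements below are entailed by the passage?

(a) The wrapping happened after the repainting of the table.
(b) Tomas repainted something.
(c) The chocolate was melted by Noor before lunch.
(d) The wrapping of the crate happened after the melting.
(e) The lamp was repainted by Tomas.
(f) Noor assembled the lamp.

(b), (c), (d)

(a) Not entailed — the narrative doesn't order the repainting relative to the wrapping.
(b) Entailed — every conjunct here is already in the original repainting event.
(c) Entailed — dropping 'reluctantly', 'near the window' leaves a sub-description the original still satisfies.
(d) Entailed — the narrative places the melting before the wrapping.
(e) Not entailed — Tomas repainted the table, not the lamp; the lamp belongs to the assembling event.
(f) Not entailed — 'was assembling' is progressive on an accomplishment; it does not entail the completed 'assembled'.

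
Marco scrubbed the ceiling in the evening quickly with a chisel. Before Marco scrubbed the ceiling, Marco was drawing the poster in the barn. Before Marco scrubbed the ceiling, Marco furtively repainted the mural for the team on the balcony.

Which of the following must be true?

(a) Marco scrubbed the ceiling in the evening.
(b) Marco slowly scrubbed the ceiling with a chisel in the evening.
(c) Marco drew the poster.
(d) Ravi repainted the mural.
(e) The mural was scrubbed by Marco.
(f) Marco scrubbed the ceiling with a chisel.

(a) Entailed — this follows by dropping conjuncts from the scrubbing event's description.
(b) Not entailed — 'slowly' adds a manner not in (and inconsistent with) the original.
(c) Not entailed — 'was drawing' is progressive on an accomplishment; it does not entail the completed 'drew'.
(d) Not entailed — the passage has Marco repainting the mural, not Ravi.
(e) Not entailed — Marco scrubbed the ceiling, not the mural; the mural belongs to the repainting event.
(f) Entailed — every conjunct here is already in the original scrubbing event.

(a), (f)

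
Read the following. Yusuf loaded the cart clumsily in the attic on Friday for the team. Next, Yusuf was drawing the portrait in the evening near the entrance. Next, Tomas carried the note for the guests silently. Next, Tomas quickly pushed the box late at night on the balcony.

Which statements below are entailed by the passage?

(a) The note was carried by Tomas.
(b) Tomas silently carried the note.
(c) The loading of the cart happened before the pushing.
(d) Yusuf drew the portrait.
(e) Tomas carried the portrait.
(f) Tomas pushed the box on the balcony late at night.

(a), (b), (c), (f)

(a) Entailed — dropping 'for the guests', 'silently' leaves a sub-description the original still satisfies.
(b) Entailed — the original entails any weakening of itself; this just drops 'for the guests'.
(c) Entailed — the narrative places the loading before the pushing.
(d) Not entailed — 'was drawing' is progressive on an accomplishment; it does not entail the completed 'drew'.
(e) Not entailed — Tomas carried the note, not the portrait; the portrait belongs to the drawing event.
(f) Entailed — the original entails any weakening of itself; this just drops 'quickly'.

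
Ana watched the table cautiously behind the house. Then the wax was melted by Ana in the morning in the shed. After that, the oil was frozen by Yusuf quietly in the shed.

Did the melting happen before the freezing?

The narrative orders the melting before the freezing.

yes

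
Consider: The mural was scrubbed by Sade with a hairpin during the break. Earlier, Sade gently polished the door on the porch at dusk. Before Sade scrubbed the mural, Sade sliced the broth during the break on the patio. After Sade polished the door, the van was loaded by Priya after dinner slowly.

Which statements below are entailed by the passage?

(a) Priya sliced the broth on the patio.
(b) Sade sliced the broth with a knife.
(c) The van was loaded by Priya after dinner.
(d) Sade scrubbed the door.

(a) Not entailed — the passage has Sade slicing the broth, not Priya.
(b) Not entailed — 'with a knife' adds information not in the original event.
(c) Entailed — dropping 'slowly' leaves a sub-description the original still satisfies.
(d) Not entailed — Sade scrubbed the mural, not the door; the door belongs to the polishing event.

(c)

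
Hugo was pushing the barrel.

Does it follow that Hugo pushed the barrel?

yes

'push' is atelic; if Hugo was pushing the barrel, then Hugo pushed the barrel (for some time).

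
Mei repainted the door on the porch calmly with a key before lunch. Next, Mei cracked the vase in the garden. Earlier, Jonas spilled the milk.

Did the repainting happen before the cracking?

yes

The narrative orders the repainting before the cracking.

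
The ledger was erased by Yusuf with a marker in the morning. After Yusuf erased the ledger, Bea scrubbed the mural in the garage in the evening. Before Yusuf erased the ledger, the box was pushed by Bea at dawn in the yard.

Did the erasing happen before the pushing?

no

The narrative orders the pushing before the erasing.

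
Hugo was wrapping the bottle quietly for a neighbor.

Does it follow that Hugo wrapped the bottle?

'was wrapping' is progressive; for an accomplishment like 'wrap the bottle', it doesn't entail completion.

no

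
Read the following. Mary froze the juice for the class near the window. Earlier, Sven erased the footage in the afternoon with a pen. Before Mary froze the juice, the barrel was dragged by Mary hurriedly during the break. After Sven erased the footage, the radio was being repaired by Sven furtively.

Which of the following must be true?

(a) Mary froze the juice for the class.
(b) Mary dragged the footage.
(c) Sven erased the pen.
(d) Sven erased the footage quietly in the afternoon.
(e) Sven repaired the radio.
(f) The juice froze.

(a) Entailed — the original entails any weakening of itself; this just drops 'near the window'.
(b) Not entailed — Mary dragged the barrel, not the footage; the footage belongs to the erasing event.
(c) Not entailed — the pen is the instrument, not what was erased.
(d) Not entailed — 'quietly' adds information not in the original event.
(e) Not entailed — 'was repairing' is progressive on an accomplishment; it does not entail the completed 'repaired'.
(f) Entailed — 'Mary froze the juice' is causative; it entails the inchoative 'the juice froze'.

(a), (f)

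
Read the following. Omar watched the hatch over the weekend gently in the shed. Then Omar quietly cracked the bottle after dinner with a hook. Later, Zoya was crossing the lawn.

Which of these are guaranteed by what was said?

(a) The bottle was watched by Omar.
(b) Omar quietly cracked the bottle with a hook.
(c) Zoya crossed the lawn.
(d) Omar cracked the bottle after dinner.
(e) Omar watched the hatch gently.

(a) Not entailed — Omar watched the hatch, not the bottle; the bottle belongs to the cracking event.
(b) Entailed — the original entails any weakening of itself; this just drops 'after dinner'.
(c) Not entailed — 'was crossing' is progressive on an accomplishment; it does not entail the completed 'crossed'.
(d) Entailed — every conjunct here is already in the original cracking event.
(e) Entailed — every conjunct here is already in the original watching event.

(b), (d), (e)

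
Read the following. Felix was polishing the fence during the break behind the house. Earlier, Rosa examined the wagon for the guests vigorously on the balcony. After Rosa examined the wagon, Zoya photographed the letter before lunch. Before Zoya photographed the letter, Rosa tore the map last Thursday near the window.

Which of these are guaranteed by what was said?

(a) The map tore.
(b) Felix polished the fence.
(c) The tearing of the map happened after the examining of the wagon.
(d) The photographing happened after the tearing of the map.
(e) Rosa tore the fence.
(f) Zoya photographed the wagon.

(a), (b), (d)

(a) Entailed — 'Rosa tore the map' is causative; it entails the inchoative 'the map tore'.
(b) Entailed — 'polish' is an activity; 'was polishing' entails that some polishing happened, so 'polished' holds.
(c) Not entailed — the narrative doesn't order the examining relative to the tearing.
(d) Entailed — the narrative places the tearing before the photographing.
(e) Not entailed — Rosa tore the map, not the fence; the fence belongs to the polishing event.
(f) Not entailed — Zoya photographed the letter, not the wagon; the wagon belongs to the examining event.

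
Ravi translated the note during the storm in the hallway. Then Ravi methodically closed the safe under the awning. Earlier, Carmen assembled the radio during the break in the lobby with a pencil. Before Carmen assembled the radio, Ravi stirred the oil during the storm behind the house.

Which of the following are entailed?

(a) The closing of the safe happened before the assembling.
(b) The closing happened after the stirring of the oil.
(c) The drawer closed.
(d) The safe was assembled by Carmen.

(b)

(a) Not entailed — the narrative places the assembling before the closing, not after.
(b) Entailed — the narrative places the stirring before the closing.
(c) Not entailed — the safe is what closed, not the drawer.
(d) Not entailed — Carmen assembled the radio, not the safe; the safe belongs to the closing event.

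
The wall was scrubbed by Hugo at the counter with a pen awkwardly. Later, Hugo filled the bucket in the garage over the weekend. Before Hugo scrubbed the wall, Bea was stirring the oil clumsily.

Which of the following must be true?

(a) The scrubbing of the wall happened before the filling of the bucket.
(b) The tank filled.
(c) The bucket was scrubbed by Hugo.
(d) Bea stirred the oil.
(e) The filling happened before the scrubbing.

(a) Entailed — the narrative places the scrubbing before the filling.
(b) Not entailed — the bucket is what filled, not the tank.
(c) Not entailed — Hugo scrubbed the wall, not the bucket; the bucket belongs to the filling event.
(d) Entailed — 'stir' is an activity; 'was stirring' entails that some stirring happened, so 'stirred' holds.
(e) Not entailed — the narrative places the scrubbing before the filling, not after.

(a), (d)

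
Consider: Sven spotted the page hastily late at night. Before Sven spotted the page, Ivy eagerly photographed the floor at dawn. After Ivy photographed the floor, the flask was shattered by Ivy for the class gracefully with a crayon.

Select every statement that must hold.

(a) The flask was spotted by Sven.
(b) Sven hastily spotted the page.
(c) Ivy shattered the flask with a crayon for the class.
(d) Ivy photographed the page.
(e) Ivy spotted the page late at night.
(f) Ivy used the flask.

(a) Not entailed — Sven spotted the page, not the flask; the flask belongs to the shattering event.
(b) Entailed — dropping 'late at night' leaves a sub-description the original still satisfies.
(c) Entailed — this follows by dropping conjuncts from the shattering event's description.
(d) Not entailed — Ivy photographed the floor, not the page; the page belongs to the spotting event.
(e) Not entailed — the passage has Sven spotting the page, not Ivy.
(f) Not entailed — the flask is the patient, not an instrument — Ivy used a crayon.

(b), (c)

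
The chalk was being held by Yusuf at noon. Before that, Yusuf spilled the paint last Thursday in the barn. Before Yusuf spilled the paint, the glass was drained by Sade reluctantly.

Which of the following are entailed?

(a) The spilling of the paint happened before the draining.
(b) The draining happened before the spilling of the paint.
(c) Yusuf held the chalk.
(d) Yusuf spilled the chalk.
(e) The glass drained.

(a) Not entailed — the narrative places the draining before the spilling, not after.
(b) Entailed — the narrative places the draining before the spilling.
(c) Entailed — 'hold' is an activity; 'was holding' entails that some holding happened, so 'held' holds.
(d) Not entailed — Yusuf spilled the paint, not the chalk; the chalk belongs to the holding event.
(e) Entailed — 'Sade drained the glass' is causative; it entails the inchoative 'the glass drained'.

(b), (c), (e)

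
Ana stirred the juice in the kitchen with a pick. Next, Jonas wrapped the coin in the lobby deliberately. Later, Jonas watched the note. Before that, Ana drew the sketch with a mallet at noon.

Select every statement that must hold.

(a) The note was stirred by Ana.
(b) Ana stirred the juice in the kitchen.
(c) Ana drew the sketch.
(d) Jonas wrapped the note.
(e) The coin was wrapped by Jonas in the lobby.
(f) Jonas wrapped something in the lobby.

(b), (c), (e), (f)

(a) Not entailed — Ana stirred the juice, not the note; the note belongs to the watching event.
(b) Entailed — every conjunct here is already in the original stirring event.
(c) Entailed — every conjunct here is already in the original drawing event.
(d) Not entailed — Jonas wrapped the coin, not the note; the note belongs to the watching event.
(e) Entailed — the original entails any weakening of itself; this just drops 'deliberately'.
(f) Entailed — dropping 'deliberately' and generalizing the patient leaves a sub-description the original still satisfies.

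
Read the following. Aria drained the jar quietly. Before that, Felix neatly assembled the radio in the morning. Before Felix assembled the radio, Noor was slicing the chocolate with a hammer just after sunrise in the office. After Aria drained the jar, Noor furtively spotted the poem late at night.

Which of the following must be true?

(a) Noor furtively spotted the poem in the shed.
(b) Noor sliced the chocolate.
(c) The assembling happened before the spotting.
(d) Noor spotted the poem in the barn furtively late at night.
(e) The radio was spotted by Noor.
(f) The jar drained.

(c), (f)

(a) Not entailed — 'in the shed' adds information not in the original event.
(b) Not entailed — 'was slicing' is progressive on an accomplishment; it does not entail the completed 'sliced'.
(c) Entailed — the narrative places the assembling before the spotting.
(d) Not entailed — 'in the barn' adds information not in the original event.
(e) Not entailed — Noor spotted the poem, not the radio; the radio belongs to the assembling event.
(f) Entailed — 'Aria drained the jar' is causative; it entails the inchoative 'the jar drained'.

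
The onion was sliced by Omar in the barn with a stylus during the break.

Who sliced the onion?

'Omar' marks the agent of the slicing event.

Omar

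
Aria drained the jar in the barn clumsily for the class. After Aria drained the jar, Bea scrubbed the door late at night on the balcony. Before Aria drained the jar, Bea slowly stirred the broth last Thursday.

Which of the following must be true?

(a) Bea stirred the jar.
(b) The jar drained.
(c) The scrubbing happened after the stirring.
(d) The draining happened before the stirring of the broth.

(b), (c)

(a) Not entailed — Bea stirred the broth, not the jar; the jar belongs to the draining event.
(b) Entailed — 'Aria drained the jar' is causative; it entails the inchoative 'the jar drained'.
(c) Entailed — the narrative places the stirring before the scrubbing.
(d) Not entailed — the narrative places the stirring before the draining, not after.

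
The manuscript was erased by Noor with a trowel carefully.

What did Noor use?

a trowel

'with a trowel' marks the instrument of the erasing event.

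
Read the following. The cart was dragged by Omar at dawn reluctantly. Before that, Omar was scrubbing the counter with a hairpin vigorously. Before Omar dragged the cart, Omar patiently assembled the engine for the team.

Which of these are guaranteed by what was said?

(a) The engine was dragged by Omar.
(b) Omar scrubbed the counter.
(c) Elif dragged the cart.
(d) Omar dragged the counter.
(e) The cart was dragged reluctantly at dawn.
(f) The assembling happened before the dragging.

(a) Not entailed — Omar dragged the cart, not the engine; the engine belongs to the assembling event.
(b) Entailed — 'scrub' is an activity; 'was scrubbing' entails that some scrubbing happened, so 'scrubbed' holds.
(c) Not entailed — the passage has Omar dragging the cart, not Elif.
(d) Not entailed — Omar dragged the cart, not the counter; the counter belongs to the scrubbing event.
(e) Entailed — the original entails any weakening of itself; this just generalizes the agent.
(f) Entailed — the narrative places the assembling before the dragging.

(b), (e), (f)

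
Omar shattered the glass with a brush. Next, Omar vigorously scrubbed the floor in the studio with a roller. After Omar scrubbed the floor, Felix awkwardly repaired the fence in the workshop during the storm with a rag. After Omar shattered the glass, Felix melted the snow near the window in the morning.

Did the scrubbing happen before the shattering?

no

The narrative orders the shattering before the scrubbing.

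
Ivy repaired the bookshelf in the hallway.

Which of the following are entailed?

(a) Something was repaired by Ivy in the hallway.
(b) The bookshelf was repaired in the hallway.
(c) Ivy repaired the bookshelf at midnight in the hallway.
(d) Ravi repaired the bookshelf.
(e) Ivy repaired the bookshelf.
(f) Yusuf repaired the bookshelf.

(a), (b), (e)

(a) Entailed — every conjunct here is already in the original repairing event.
(b) Entailed — every conjunct here is already in the original repairing event.
(c) Not entailed — 'at midnight' adds information not in the original event.
(d) Not entailed — the passage has Ivy repairing the bookshelf, not Ravi.
(e) Entailed — the original entails any weakening of itself; this just drops 'in the hallway'.
(f) Not entailed — the passage has Ivy repairing the bookshelf, not Yusuf.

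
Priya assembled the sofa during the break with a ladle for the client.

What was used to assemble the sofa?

a ladle

'with a ladle' marks the instrument of the assembling event.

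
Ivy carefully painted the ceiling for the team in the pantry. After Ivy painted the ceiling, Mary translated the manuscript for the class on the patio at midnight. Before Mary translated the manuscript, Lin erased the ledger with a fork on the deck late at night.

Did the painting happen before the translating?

The narrative orders the painting before the translating.

yes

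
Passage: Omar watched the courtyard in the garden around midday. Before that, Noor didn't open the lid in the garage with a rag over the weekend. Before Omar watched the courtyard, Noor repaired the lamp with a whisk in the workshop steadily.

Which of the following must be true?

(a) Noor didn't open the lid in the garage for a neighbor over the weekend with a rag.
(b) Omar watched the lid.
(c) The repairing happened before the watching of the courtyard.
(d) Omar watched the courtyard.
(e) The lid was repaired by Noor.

(a) Entailed — under negation, adding a further restriction is entailed: if no such opening event occurred, none occurred for a neighbor either.
(b) Not entailed — Omar watched the courtyard, not the lid; the lid belongs to the opening event.
(c) Entailed — the narrative places the repairing before the watching.
(d) Entailed — every conjunct here is already in the original watching event.
(e) Not entailed — Noor repaired the lamp, not the lid; the lid belongs to the opening event.

(a), (c), (d)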